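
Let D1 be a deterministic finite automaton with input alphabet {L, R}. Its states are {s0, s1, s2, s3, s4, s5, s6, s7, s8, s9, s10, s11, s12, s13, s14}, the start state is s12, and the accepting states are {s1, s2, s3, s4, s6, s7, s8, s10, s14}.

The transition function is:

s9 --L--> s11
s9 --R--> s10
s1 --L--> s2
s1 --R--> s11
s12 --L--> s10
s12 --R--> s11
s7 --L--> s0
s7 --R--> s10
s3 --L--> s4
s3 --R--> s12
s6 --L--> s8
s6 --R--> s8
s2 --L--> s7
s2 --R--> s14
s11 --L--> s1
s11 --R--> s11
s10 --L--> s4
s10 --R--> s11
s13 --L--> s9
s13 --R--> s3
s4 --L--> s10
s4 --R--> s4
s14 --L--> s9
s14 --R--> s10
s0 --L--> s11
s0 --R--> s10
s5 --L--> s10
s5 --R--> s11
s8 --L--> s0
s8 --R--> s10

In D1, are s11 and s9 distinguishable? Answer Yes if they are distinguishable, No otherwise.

States {s3,s5,s6,s8,s13} cannot be reached from the start state, so discard them.
Initial partition by acceptance: {s1,s2,s4,s7,s10,s14} | {s0,s9,s11,s12}.
On input L, block {s1,s2,s4,s7,s10,s14} splits into {s1,s2,s4,s10} and {s7,s14}.
On input L, block {s1,s2,s4,s10} splits into {s1,s4,s10} and {s2}.
On input L, block {s1,s4,s10} splits into {s4,s10} and {s1}.
On input R, block {s4,s10} splits into {s4} and {s10}.
Split {s0,s9,s11,s12} by δ(·,L) → {s0,s9} and {s11} and {s12}.
No further refinement is possible. Final partition (8 blocks): {s4} | {s0,s9} | {s7,s14} | {s2} | {s1} | {s10} | {s11} | {s12}.
s11 and s9 end up in different blocks, so they are distinguishable. For instance, the string 'L' is accepted from only s11.

Yes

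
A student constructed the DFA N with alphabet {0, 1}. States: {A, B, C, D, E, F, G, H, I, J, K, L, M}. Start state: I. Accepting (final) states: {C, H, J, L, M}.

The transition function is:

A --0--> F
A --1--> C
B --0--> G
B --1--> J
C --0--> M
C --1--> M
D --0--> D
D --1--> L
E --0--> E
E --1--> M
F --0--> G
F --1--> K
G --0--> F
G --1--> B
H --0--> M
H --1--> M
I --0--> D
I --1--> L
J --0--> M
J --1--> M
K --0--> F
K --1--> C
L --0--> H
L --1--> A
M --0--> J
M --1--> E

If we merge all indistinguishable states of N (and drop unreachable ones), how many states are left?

Start with accepting vs non-accepting: {C,H,J,L,M} | {A,B,D,E,F,G,I,K}.
Split {C,H,J,L,M} by δ(·,1) → {C,H,J} and {L,M}.
Refine {A,B,D,E,F,G,I,K} on symbol 1: members go to different blocks, giving {A,B,K} and {D,E,I} and {F,G}.
On input 1, block {L,M} splits into {L} and {M}.
Refine {D,E,I} on symbol 1: members go to different blocks, giving {D,I} and {E}.
Stable partition: {C,H,J} | {A,B,K} | {L} | {D,I} | {F,G} | {M} | {E} — 7 equivalence classes.

7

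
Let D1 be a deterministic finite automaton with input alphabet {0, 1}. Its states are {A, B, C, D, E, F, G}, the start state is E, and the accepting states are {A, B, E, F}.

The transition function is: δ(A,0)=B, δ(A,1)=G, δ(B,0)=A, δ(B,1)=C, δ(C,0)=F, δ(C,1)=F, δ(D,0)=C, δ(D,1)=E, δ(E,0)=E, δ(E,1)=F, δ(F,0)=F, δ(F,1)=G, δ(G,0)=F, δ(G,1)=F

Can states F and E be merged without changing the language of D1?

No

Reachable states from the start: {E,F,G}. Unreachable: {A,B,C,D} — drop them.
Start with accepting vs non-accepting: {E,F} | {G}.
Split {E,F} by δ(·,1) → {E} and {F}.
No further refinement is possible. Final partition (3 blocks): {E} | {G} | {F}.
F and E end up in different blocks, so they are distinguishable. For instance, the string '1' is accepted from only E.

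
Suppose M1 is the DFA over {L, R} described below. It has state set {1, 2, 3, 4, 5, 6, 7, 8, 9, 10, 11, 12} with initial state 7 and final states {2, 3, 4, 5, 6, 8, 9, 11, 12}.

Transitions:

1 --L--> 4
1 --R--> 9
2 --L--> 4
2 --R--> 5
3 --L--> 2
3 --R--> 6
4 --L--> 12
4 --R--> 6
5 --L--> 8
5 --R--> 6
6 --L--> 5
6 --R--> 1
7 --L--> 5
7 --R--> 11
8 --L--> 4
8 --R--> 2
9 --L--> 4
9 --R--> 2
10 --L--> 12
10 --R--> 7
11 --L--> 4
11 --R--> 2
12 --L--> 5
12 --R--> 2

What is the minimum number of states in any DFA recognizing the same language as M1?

First remove the unreachable states {3,10}; 10 states remain.
P0 = {2,4,5,6,8,9,11,12} | {1,7}.
Split {2,4,5,6,8,9,11,12} by δ(·,R) → {2,4,5,8,9,11,12} and {6}.
Split {2,4,5,8,9,11,12} by δ(·,R) → {2,8,9,11,12} and {4,5}.
Split {2,8,9,11,12} by δ(·,R) → {8,9,11,12} and {2}.
The partition is now stable with 5 blocks: {8,9,11,12} | {1,7} | {6} | {4,5} | {2}.

5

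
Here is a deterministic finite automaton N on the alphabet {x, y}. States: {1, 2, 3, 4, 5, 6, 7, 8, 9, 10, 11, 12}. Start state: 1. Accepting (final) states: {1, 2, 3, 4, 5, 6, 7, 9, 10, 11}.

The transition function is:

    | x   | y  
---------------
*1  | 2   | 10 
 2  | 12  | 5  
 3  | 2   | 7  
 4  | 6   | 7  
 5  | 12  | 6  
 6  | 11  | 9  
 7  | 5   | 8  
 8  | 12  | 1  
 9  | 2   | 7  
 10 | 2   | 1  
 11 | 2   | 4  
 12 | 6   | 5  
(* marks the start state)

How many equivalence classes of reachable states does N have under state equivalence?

Reachable states from the start: {1,2,4,5,6,7,8,9,10,11,12}. Unreachable: {3} — drop them.
Start with accepting vs non-accepting: {1,2,4,5,6,7,9,10,11} | {8,12}.
Refine {1,2,4,5,6,7,9,10,11} on symbol x: members go to different blocks, giving {1,4,6,7,9,10,11} and {2,5}.
On input x, block {1,4,6,7,9,10,11} splits into {1,7,9,10,11} and {4,6}.
On input y, block {1,7,9,10,11} splits into {1,9,10} and {7} and {11}.
Split {1,9,10} by δ(·,y) → {1,10} and {9}.
On input x, block {8,12} splits into {8} and {12}.
Split {2,5} by δ(·,y) → {2} and {5}.
Refine {4,6} on symbol x: members go to different blocks, giving {4} and {6}.
The partition is now stable with 10 blocks: {1,10} | {8} | {2} | {4} | {7} | {11} | {9} | {12} | {5} | {6}.

10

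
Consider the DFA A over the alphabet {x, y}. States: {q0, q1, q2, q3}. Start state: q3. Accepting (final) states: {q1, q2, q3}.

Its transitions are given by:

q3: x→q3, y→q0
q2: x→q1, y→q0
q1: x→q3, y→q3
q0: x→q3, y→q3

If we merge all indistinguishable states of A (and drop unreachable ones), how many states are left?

2

States {q1,q2} cannot be reached from the start state, so discard them.
P0 = {q3} | {q0}.
Stable partition: {q3} | {q0} — 2 equivalence classes.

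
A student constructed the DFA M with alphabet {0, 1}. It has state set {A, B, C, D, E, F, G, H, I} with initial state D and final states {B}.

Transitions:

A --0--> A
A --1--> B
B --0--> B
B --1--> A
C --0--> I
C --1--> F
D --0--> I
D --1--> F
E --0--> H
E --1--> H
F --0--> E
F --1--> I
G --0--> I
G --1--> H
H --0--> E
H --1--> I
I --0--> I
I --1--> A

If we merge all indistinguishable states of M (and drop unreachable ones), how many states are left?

States {C,G} cannot be reached from the start state, so discard them.
Initial partition by acceptance: {B} | {A,D,E,F,H,I}.
Refine {A,D,E,F,H,I} on symbol 1: members go to different blocks, giving {D,E,F,H,I} and {A}.
Split {D,E,F,H,I} by δ(·,1) → {D,E,F,H} and {I}.
Split {D,E,F,H} by δ(·,0) → {E,F,H} and {D}.
Refine {E,F,H} on symbol 1: members go to different blocks, giving {F,H} and {E}.
Stable partition: {B} | {F,H} | {A} | {I} | {D} | {E} — 6 equivalence classes.

6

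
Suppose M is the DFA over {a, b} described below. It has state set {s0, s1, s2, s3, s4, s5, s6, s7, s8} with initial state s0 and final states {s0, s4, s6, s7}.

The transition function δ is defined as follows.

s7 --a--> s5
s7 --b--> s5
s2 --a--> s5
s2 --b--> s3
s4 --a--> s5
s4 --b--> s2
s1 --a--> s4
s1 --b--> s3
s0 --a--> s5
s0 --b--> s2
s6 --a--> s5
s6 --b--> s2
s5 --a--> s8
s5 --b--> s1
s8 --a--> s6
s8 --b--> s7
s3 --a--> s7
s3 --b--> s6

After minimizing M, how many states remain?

All states are reachable from the start state.
P0 = {s0,s4,s6,s7} | {s1,s2,s3,s5,s8}.
Split {s1,s2,s3,s5,s8} by δ(·,a) → {s1,s3,s8} and {s2,s5}.
On input b, block {s1,s3,s8} splits into {s3,s8} and {s1}.
Split {s2,s5} by δ(·,a) → {s2} and {s5}.
Split {s0,s4,s6,s7} by δ(·,b) → {s0,s4,s6} and {s7}.
Refine {s3,s8} on symbol a: members go to different blocks, giving {s3} and {s8}.
No further refinement is possible. Final partition (7 blocks): {s0,s4,s6} | {s3} | {s2} | {s1} | {s5} | {s7} | {s8}.

7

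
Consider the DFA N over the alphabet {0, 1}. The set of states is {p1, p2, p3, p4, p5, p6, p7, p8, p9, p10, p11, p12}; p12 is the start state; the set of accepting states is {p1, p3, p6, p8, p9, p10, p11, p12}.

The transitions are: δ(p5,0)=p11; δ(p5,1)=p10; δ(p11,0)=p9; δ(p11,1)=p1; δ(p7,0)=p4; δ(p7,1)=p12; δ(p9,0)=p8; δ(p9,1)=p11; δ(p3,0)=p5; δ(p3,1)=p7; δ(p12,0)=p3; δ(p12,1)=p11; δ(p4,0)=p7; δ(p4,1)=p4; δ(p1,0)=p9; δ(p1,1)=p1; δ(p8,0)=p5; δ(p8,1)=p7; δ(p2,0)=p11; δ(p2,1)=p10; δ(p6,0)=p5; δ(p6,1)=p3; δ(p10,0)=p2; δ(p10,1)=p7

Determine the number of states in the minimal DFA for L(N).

6

States {p6} cannot be reached from the start state, so discard them.
Start with accepting vs non-accepting: {p1,p3,p8,p9,p10,p11,p12} | {p2,p4,p5,p7}.
Refine {p1,p3,p8,p9,p10,p11,p12} on symbol 0: members go to different blocks, giving {p1,p9,p11,p12} and {p3,p8,p10}.
Split {p1,p9,p11,p12} by δ(·,0) → {p1,p11} and {p9,p12}.
On input 0, block {p2,p4,p5,p7} splits into {p2,p5} and {p4,p7}.
Split {p4,p7} by δ(·,1) → {p4} and {p7}.
No further refinement is possible. Final partition (6 blocks): {p1,p11} | {p2,p5} | {p3,p8,p10} | {p9,p12} | {p4} | {p7}.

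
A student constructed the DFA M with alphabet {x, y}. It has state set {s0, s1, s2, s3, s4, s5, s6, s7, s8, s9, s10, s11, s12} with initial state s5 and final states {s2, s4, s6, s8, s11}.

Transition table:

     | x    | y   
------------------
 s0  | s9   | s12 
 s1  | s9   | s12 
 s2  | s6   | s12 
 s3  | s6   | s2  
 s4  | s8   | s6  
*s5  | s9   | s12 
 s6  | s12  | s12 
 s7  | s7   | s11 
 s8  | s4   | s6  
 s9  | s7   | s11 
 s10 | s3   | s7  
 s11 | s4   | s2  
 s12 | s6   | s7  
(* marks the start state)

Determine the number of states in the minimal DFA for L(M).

7

First remove the unreachable states {s0,s1,s3,s10}; 9 states remain.
Start with accepting vs non-accepting: {s2,s4,s6,s8,s11} | {s5,s7,s9,s12}.
Refine {s2,s4,s6,s8,s11} on symbol x: members go to different blocks, giving {s2,s4,s8,s11} and {s6}.
Refine {s2,s4,s8,s11} on symbol x: members go to different blocks, giving {s4,s8,s11} and {s2}.
Split {s4,s8,s11} by δ(·,y) → {s4,s8} and {s11}.
Split {s5,s7,s9,s12} by δ(·,x) → {s5,s7,s9} and {s12}.
Refine {s5,s7,s9} on symbol y: members go to different blocks, giving {s7,s9} and {s5}.
Stable partition: {s4,s8} | {s7,s9} | {s6} | {s2} | {s11} | {s12} | {s5} — 7 equivalence classes.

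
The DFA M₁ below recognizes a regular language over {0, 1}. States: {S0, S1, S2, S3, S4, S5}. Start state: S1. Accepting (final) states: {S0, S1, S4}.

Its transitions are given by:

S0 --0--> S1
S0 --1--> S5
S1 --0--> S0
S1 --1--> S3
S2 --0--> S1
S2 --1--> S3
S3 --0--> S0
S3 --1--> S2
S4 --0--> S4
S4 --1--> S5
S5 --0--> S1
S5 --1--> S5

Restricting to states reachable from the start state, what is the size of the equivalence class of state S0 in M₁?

2

States {S4} cannot be reached from the start state, so discard them.
Start with accepting vs non-accepting: {S0,S1} | {S2,S3,S5}.
No further refinement is possible. Final partition (2 blocks): {S0,S1} | {S2,S3,S5}.
The equivalence class containing S0 is {S0,S1}, of size 2.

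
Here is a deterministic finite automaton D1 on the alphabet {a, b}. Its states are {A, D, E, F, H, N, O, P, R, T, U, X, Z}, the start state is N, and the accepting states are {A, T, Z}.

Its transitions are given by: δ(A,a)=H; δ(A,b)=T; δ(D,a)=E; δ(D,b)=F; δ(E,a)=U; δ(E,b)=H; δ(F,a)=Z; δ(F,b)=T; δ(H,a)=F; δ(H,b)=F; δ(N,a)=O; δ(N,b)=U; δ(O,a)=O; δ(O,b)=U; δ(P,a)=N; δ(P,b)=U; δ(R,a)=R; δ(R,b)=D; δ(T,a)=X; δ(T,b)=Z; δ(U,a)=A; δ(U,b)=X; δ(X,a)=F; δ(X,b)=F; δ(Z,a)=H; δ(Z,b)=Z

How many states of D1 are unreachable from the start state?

Starting at N and following transitions, the reachable set is {A, F, H, N, O, T, U, X, Z}. That leaves D, E, P, R unreachable — 4 in total.

4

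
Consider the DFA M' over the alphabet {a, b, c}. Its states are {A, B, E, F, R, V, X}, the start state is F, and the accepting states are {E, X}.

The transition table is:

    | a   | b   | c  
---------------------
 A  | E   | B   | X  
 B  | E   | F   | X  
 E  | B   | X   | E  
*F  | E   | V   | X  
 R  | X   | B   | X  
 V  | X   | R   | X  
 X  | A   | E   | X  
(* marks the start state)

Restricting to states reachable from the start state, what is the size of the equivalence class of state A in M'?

5

P0 = {E,X} | {A,B,F,R,V}.
The partition is now stable with 2 blocks: {E,X} | {A,B,F,R,V}.
State A belongs to the block {A,B,F,R,V}, which has 5 states.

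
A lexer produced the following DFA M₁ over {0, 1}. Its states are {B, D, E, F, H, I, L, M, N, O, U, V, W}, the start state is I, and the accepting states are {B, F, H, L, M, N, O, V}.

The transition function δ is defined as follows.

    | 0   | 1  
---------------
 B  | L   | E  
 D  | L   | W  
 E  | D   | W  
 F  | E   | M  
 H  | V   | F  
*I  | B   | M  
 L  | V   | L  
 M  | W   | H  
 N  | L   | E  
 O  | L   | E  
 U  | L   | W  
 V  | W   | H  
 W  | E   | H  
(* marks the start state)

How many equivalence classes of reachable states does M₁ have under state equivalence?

9

Reachable states from the start: {B,D,E,F,H,I,L,M,V,W}. Unreachable: {N,O,U} — drop them.
Start with accepting vs non-accepting: {B,F,H,L,M,V} | {D,E,I,W}.
Refine {B,F,H,L,M,V} on symbol 0: members go to different blocks, giving {B,H,L} and {F,M,V}.
Refine {B,H,L} on symbol 0: members go to different blocks, giving {H,L} and {B}.
On input 1, block {H,L} splits into {L} and {H}.
Split {D,E,I,W} by δ(·,0) → {E,W} and {D} and {I}.
Split {E,W} by δ(·,0) → {W} and {E}.
On input 0, block {F,M,V} splits into {M,V} and {F}.
No further refinement is possible. Final partition (9 blocks): {L} | {W} | {M,V} | {B} | {H} | {D} | {I} | {E} | {F}.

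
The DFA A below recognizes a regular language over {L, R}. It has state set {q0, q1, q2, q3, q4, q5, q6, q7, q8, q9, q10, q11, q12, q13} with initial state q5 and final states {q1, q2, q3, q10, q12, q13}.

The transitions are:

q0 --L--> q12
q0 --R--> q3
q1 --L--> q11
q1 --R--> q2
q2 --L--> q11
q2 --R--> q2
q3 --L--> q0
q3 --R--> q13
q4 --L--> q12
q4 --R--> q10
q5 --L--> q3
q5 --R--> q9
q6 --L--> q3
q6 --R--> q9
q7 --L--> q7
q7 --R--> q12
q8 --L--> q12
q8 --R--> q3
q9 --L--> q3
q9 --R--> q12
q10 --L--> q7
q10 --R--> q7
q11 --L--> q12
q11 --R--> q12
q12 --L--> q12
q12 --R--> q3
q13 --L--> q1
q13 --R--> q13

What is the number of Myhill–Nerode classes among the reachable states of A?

States {q4,q6,q7,q8,q10} cannot be reached from the start state, so discard them.
P0 = {q1,q2,q3,q12,q13} | {q0,q5,q9,q11}.
Refine {q1,q2,q3,q12,q13} on symbol L: members go to different blocks, giving {q1,q2,q3} and {q12,q13}.
On input R, block {q1,q2,q3} splits into {q1,q2} and {q3}.
Split {q0,q5,q9,q11} by δ(·,L) → {q0,q11} and {q5,q9}.
On input R, block {q0,q11} splits into {q0} and {q11}.
On input L, block {q12,q13} splits into {q12} and {q13}.
On input R, block {q5,q9} splits into {q5} and {q9}.
Stable partition: {q1,q2} | {q0} | {q12} | {q3} | {q5} | {q11} | {q13} | {q9} — 8 equivalence classes.

8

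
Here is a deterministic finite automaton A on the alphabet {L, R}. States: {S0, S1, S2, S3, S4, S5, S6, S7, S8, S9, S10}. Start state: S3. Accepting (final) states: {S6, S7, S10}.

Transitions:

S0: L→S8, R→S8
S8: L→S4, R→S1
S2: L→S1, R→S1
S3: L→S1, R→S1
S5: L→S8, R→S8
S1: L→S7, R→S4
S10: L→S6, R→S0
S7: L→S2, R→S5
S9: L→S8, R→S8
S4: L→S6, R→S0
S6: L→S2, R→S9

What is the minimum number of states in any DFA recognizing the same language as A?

6

States {S10} cannot be reached from the start state, so discard them.
Start with accepting vs non-accepting: {S6,S7} | {S0,S1,S2,S3,S4,S5,S8,S9}.
Refine {S0,S1,S2,S3,S4,S5,S8,S9} on symbol L: members go to different blocks, giving {S0,S2,S3,S5,S8,S9} and {S1,S4}.
On input L, block {S0,S2,S3,S5,S8,S9} splits into {S0,S5,S9} and {S2,S3,S8}.
Split {S1,S4} by δ(·,R) → {S1} and {S4}.
Split {S2,S3,S8} by δ(·,L) → {S2,S3} and {S8}.
Stable partition: {S6,S7} | {S0,S5,S9} | {S1} | {S2,S3} | {S4} | {S8} — 6 equivalence classes.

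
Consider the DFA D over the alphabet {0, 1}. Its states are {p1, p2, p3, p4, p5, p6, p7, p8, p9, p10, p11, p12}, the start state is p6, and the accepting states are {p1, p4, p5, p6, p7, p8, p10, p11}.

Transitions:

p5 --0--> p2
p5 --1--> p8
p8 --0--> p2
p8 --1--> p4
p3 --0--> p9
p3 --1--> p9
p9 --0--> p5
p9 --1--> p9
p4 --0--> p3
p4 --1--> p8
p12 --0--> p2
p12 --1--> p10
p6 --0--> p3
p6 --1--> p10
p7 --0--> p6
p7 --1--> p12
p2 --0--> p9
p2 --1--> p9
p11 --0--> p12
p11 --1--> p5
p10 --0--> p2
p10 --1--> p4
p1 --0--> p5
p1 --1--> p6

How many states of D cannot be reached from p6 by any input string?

No path from p6 leads to p1, p7, p11, p12; the other 8 states are all reachable.

4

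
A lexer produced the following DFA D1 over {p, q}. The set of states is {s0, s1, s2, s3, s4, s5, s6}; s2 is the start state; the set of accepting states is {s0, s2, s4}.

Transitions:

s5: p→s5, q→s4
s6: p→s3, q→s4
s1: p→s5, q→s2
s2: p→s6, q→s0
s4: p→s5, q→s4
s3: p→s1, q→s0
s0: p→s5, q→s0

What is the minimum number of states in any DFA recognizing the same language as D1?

All states are reachable from the start state.
P0 = {s0,s2,s4} | {s1,s3,s5,s6}.
No further refinement is possible. Final partition (2 blocks): {s0,s2,s4} | {s1,s3,s5,s6}.

2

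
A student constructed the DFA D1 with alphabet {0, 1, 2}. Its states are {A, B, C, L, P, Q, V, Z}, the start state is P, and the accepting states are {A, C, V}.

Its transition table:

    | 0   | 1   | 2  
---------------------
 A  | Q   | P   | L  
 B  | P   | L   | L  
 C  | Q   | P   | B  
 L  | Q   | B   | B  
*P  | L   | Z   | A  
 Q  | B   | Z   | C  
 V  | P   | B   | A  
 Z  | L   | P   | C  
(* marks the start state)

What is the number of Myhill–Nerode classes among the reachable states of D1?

3

First remove the unreachable states {V}; 7 states remain.
Start with accepting vs non-accepting: {A,C} | {B,L,P,Q,Z}.
Split {B,L,P,Q,Z} by δ(·,2) → {P,Q,Z} and {B,L}.
No further refinement is possible. Final partition (3 blocks): {A,C} | {P,Q,Z} | {B,L}.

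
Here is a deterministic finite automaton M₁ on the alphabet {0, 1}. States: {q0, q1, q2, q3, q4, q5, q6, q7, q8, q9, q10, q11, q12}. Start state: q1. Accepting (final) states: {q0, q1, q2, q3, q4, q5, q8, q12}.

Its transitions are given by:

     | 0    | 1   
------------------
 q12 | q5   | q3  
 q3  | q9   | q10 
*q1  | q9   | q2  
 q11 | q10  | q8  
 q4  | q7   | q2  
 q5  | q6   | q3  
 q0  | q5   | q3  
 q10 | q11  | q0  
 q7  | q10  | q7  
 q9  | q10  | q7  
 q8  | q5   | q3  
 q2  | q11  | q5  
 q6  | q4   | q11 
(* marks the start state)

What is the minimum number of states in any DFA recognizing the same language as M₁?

8

First remove the unreachable states {q12}; 12 states remain.
P0 = {q0,q1,q2,q3,q4,q5,q8} | {q6,q7,q9,q10,q11}.
Refine {q0,q1,q2,q3,q4,q5,q8} on symbol 0: members go to different blocks, giving {q1,q2,q3,q4,q5} and {q0,q8}.
Refine {q1,q2,q3,q4,q5} on symbol 1: members go to different blocks, giving {q1,q2,q4,q5} and {q3}.
On input 1, block {q1,q2,q4,q5} splits into {q1,q2,q4} and {q5}.
Split {q1,q2,q4} by δ(·,1) → {q1,q4} and {q2}.
On input 0, block {q6,q7,q9,q10,q11} splits into {q7,q9,q10,q11} and {q6}.
On input 1, block {q7,q9,q10,q11} splits into {q7,q9} and {q10,q11}.
Stable partition: {q1,q4} | {q7,q9} | {q0,q8} | {q3} | {q5} | {q2} | {q6} | {q10,q11} — 8 equivalence classes.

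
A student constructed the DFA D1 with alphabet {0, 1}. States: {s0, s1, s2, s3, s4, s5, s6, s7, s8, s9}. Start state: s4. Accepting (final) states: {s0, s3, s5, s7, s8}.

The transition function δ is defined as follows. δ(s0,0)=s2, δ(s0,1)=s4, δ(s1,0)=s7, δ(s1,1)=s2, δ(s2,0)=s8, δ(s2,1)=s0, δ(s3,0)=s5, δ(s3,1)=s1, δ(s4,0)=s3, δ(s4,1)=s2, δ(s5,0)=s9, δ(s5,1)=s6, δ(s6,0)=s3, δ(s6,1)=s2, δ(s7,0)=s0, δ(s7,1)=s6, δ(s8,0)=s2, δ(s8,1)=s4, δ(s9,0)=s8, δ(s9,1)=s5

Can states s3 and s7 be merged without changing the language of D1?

Yes

Every state is reachable, so we keep all 10.
P0 = {s0,s3,s5,s7,s8} | {s1,s2,s4,s6,s9}.
Split {s0,s3,s5,s7,s8} by δ(·,0) → {s0,s5,s8} and {s3,s7}.
Split {s1,s2,s4,s6,s9} by δ(·,0) → {s1,s4,s6} and {s2,s9}.
Stable partition: {s0,s5,s8} | {s1,s4,s6} | {s3,s7} | {s2,s9} — 4 equivalence classes.
s3 and s7 lie in the same block of the stable partition, so they are equivalent — no string distinguishes them.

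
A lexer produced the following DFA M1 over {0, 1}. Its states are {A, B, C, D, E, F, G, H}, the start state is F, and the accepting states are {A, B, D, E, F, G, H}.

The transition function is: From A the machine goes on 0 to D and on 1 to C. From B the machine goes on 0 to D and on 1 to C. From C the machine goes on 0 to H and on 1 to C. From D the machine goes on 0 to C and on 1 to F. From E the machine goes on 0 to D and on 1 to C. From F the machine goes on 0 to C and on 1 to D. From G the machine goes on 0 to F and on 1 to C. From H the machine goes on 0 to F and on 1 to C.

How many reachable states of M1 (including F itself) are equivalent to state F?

2

Reachable states from the start: {C,D,F,H}. Unreachable: {A,B,E,G} — drop them.
Start with accepting vs non-accepting: {D,F,H} | {C}.
On input 0, block {D,F,H} splits into {D,F} and {H}.
No further refinement is possible. Final partition (3 blocks): {D,F} | {C} | {H}.
The equivalence class containing F is {D,F}, of size 2.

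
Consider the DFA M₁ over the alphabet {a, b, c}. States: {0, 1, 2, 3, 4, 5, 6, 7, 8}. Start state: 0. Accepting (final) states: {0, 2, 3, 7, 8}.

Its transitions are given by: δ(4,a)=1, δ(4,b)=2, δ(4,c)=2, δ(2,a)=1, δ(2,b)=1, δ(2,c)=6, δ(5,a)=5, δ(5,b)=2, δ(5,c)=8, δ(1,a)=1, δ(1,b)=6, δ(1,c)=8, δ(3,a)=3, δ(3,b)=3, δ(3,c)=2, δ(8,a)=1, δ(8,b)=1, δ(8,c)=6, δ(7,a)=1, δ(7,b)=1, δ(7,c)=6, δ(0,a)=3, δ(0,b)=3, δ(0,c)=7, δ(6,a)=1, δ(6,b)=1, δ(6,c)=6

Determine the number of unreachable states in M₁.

BFS from 0 reaches {0, 1, 2, 3, 6, 7, 8}; the 2 state(s) 4, 5 are never visited.

2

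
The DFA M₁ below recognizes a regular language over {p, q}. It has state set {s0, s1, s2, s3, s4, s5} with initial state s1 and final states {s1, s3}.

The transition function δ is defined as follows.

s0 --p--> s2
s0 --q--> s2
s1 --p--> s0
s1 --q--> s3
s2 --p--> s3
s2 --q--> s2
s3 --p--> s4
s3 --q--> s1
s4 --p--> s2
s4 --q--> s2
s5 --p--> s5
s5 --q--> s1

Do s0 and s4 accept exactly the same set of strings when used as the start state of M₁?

States {s5} cannot be reached from the start state, so discard them.
P0 = {s1,s3} | {s0,s2,s4}.
On input p, block {s0,s2,s4} splits into {s0,s4} and {s2}.
The partition is now stable with 3 blocks: {s1,s3} | {s0,s4} | {s2}.
s0 and s4 lie in the same block of the stable partition, so they are equivalent — no string distinguishes them.

Yes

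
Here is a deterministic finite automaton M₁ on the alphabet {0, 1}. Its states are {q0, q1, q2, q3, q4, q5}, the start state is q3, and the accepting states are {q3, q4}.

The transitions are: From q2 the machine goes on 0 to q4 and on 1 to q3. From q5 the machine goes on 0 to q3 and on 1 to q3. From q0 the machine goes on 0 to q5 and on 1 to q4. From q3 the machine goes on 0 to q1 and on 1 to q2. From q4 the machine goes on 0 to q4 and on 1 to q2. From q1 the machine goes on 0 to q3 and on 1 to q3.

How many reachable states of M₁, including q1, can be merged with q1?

First remove the unreachable states {q0,q5}; 4 states remain.
Initial partition by acceptance: {q3,q4} | {q1,q2}.
Refine {q3,q4} on symbol 0: members go to different blocks, giving {q3} and {q4}.
Split {q1,q2} by δ(·,0) → {q1} and {q2}.
Stable partition: {q3} | {q1} | {q4} | {q2} — 4 equivalence classes.
The equivalence class containing q1 is {q1}, of size 1.

1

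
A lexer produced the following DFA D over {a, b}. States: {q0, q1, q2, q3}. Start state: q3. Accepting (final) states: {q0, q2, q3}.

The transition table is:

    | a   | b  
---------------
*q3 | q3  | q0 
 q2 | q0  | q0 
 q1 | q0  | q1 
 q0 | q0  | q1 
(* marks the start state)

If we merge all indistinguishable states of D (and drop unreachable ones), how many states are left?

3

First remove the unreachable states {q2}; 3 states remain.
Start with accepting vs non-accepting: {q0,q3} | {q1}.
On input b, block {q0,q3} splits into {q0} and {q3}.
No further refinement is possible. Final partition (3 blocks): {q0} | {q1} | {q3}.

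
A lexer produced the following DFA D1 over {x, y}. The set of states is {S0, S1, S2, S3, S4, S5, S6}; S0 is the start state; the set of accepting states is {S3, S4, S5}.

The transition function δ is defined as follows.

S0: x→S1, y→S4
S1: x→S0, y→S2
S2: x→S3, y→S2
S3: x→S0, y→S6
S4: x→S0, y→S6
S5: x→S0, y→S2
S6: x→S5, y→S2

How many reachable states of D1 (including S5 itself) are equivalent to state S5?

3

P0 = {S3,S4,S5} | {S0,S1,S2,S6}.
Split {S0,S1,S2,S6} by δ(·,x) → {S0,S1} and {S2,S6}.
Refine {S0,S1} on symbol y: members go to different blocks, giving {S0} and {S1}.
No further refinement is possible. Final partition (4 blocks): {S3,S4,S5} | {S0} | {S2,S6} | {S1}.
The equivalence class containing S5 is {S3,S4,S5}, of size 3.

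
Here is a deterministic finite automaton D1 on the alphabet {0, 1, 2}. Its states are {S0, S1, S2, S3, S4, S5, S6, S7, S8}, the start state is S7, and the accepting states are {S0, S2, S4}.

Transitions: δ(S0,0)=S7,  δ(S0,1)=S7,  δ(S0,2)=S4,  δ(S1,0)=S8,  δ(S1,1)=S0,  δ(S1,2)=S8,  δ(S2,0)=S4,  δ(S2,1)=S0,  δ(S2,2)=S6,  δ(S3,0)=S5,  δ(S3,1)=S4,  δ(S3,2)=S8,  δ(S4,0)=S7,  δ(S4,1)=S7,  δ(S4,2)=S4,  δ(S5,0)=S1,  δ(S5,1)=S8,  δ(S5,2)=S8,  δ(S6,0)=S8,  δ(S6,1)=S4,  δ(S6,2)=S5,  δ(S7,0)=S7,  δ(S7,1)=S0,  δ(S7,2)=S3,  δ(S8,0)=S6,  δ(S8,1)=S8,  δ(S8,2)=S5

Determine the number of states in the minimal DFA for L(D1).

States {S2} cannot be reached from the start state, so discard them.
P0 = {S0,S4} | {S1,S3,S5,S6,S7,S8}.
On input 1, block {S1,S3,S5,S6,S7,S8} splits into {S1,S3,S6,S7} and {S5,S8}.
Refine {S1,S3,S6,S7} on symbol 0: members go to different blocks, giving {S1,S3,S6} and {S7}.
Stable partition: {S0,S4} | {S1,S3,S6} | {S5,S8} | {S7} — 4 equivalence classes.

4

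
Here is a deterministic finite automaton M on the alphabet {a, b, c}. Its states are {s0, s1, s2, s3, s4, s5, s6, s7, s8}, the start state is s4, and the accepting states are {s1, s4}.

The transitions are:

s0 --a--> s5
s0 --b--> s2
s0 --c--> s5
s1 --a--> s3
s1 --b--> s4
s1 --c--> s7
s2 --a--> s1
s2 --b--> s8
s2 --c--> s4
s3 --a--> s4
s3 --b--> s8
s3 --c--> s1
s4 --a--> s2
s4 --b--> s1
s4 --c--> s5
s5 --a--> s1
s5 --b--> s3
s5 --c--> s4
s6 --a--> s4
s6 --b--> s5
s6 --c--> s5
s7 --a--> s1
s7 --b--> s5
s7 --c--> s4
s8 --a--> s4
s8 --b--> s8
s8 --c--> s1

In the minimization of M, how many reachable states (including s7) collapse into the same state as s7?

5

States {s0,s6} cannot be reached from the start state, so discard them.
Start with accepting vs non-accepting: {s1,s4} | {s2,s3,s5,s7,s8}.
The partition is now stable with 2 blocks: {s1,s4} | {s2,s3,s5,s7,s8}.
The equivalence class containing s7 is {s2,s3,s5,s7,s8}, of size 5.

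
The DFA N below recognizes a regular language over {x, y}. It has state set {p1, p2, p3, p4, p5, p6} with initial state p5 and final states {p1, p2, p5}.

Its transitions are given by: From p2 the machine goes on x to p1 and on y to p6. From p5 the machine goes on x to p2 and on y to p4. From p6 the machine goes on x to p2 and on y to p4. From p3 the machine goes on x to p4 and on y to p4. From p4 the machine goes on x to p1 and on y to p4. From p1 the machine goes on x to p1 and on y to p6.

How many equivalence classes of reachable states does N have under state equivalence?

States {p3} cannot be reached from the start state, so discard them.
Start with accepting vs non-accepting: {p1,p2,p5} | {p4,p6}.
Stable partition: {p1,p2,p5} | {p4,p6} — 2 equivalence classes.

2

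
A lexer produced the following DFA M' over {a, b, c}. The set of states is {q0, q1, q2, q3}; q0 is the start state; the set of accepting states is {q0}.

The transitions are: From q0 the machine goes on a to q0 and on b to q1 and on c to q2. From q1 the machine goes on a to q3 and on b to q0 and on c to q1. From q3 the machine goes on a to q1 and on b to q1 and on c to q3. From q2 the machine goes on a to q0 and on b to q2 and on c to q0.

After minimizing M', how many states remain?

4

Every state is reachable, so we keep all 4.
Start with accepting vs non-accepting: {q0} | {q1,q2,q3}.
Refine {q1,q2,q3} on symbol a: members go to different blocks, giving {q1,q3} and {q2}.
Refine {q1,q3} on symbol b: members go to different blocks, giving {q1} and {q3}.
Stable partition: {q0} | {q1} | {q2} | {q3} — 4 equivalence classes.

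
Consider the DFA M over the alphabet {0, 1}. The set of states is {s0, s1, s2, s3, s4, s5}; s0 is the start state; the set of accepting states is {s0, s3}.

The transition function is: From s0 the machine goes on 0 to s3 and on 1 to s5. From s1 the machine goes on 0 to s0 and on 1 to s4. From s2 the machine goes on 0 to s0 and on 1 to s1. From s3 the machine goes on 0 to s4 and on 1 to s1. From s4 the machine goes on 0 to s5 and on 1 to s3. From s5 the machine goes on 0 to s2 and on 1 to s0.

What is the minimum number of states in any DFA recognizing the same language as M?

All states are reachable from the start state.
P0 = {s0,s3} | {s1,s2,s4,s5}.
Refine {s0,s3} on symbol 0: members go to different blocks, giving {s0} and {s3}.
Split {s1,s2,s4,s5} by δ(·,0) → {s1,s2} and {s4,s5}.
On input 1, block {s1,s2} splits into {s1} and {s2}.
Split {s4,s5} by δ(·,0) → {s4} and {s5}.
Stable partition: {s0} | {s1} | {s3} | {s4} | {s2} | {s5} — 6 equivalence classes.

6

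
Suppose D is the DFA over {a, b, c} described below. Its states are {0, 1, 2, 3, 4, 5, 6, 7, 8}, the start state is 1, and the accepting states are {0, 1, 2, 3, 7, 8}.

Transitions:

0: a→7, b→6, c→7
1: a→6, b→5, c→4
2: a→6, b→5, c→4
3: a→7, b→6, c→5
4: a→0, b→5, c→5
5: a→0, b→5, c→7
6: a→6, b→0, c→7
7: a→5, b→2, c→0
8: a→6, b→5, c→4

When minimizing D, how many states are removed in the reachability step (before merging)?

2

Starting at 1 and following transitions, the reachable set is {0, 1, 2, 4, 5, 6, 7}. That leaves 3, 8 unreachable — 2 in total.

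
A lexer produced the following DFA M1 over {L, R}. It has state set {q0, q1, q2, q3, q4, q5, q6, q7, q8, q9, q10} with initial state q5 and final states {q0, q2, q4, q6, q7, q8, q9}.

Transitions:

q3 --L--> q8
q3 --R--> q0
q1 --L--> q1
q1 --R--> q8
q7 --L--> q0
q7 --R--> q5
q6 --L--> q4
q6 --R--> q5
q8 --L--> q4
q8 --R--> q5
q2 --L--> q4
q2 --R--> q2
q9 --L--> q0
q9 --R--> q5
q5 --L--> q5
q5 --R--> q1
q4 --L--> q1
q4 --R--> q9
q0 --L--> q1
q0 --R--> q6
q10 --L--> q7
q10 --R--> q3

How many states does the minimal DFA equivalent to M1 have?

First remove the unreachable states {q2,q3,q7,q10}; 7 states remain.
P0 = {q0,q4,q6,q8,q9} | {q1,q5}.
Split {q0,q4,q6,q8,q9} by δ(·,L) → {q6,q8,q9} and {q0,q4}.
On input R, block {q1,q5} splits into {q1} and {q5}.
Stable partition: {q6,q8,q9} | {q1} | {q0,q4} | {q5} — 4 equivalence classes.

4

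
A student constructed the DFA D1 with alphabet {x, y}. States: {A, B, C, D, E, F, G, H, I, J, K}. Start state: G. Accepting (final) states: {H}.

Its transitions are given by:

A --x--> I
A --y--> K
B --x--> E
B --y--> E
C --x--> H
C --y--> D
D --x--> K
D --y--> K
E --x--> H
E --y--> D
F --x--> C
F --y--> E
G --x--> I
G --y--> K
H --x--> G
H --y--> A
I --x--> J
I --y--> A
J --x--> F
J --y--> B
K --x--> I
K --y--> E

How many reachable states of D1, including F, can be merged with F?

Initial partition by acceptance: {H} | {A,B,C,D,E,F,G,I,J,K}.
Split {A,B,C,D,E,F,G,I,J,K} by δ(·,x) → {A,B,D,F,G,I,J,K} and {C,E}.
Split {A,B,D,F,G,I,J,K} by δ(·,x) → {A,D,G,I,J,K} and {B,F}.
On input x, block {A,D,G,I,J,K} splits into {A,D,G,I,K} and {J}.
Split {A,D,G,I,K} by δ(·,x) → {A,D,G,K} and {I}.
Refine {A,D,G,K} on symbol x: members go to different blocks, giving {A,G,K} and {D}.
Refine {A,G,K} on symbol y: members go to different blocks, giving {A,G} and {K}.
No further refinement is possible. Final partition (8 blocks): {H} | {A,G} | {C,E} | {B,F} | {J} | {I} | {D} | {K}.
State F belongs to the block {B,F}, which has 2 states.

2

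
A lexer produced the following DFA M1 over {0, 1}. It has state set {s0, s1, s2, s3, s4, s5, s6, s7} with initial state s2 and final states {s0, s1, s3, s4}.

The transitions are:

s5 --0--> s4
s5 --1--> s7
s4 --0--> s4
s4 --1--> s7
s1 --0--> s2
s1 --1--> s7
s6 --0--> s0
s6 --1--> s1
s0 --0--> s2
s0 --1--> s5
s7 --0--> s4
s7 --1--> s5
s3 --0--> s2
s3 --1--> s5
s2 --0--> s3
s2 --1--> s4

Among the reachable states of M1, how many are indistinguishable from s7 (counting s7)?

2

Reachable states from the start: {s2,s3,s4,s5,s7}. Unreachable: {s0,s1,s6} — drop them.
Initial partition by acceptance: {s3,s4} | {s2,s5,s7}.
On input 0, block {s3,s4} splits into {s3} and {s4}.
On input 0, block {s2,s5,s7} splits into {s5,s7} and {s2}.
No further refinement is possible. Final partition (4 blocks): {s3} | {s5,s7} | {s4} | {s2}.
State s7 belongs to the block {s5,s7}, which has 2 states.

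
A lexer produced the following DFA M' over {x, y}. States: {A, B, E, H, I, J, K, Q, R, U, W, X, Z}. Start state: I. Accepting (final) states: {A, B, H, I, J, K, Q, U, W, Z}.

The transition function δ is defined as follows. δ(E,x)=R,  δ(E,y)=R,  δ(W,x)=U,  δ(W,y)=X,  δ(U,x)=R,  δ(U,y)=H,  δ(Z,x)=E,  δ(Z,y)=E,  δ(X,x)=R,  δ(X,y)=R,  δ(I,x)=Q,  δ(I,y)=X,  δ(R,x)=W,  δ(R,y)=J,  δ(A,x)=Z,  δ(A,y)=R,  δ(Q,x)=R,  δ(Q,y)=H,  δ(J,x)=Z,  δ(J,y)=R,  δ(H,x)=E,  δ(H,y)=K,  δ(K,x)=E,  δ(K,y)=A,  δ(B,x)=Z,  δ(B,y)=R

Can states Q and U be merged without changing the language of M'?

First remove the unreachable states {B}; 12 states remain.
P0 = {A,H,I,J,K,Q,U,W,Z} | {E,R,X}.
Refine {A,H,I,J,K,Q,U,W,Z} on symbol x: members go to different blocks, giving {H,K,Q,U,Z} and {A,I,J,W}.
Split {H,K,Q,U,Z} by δ(·,y) → {H,Q,U} and {Z} and {K}.
Refine {H,Q,U} on symbol y: members go to different blocks, giving {Q,U} and {H}.
Refine {E,R,X} on symbol x: members go to different blocks, giving {E,X} and {R}.
On input x, block {A,I,J,W} splits into {A,J} and {I,W}.
The partition is now stable with 8 blocks: {Q,U} | {E,X} | {A,J} | {Z} | {K} | {H} | {R} | {I,W}.
Q and U lie in the same block of the stable partition, so they are equivalent — no string distinguishes them.

Yes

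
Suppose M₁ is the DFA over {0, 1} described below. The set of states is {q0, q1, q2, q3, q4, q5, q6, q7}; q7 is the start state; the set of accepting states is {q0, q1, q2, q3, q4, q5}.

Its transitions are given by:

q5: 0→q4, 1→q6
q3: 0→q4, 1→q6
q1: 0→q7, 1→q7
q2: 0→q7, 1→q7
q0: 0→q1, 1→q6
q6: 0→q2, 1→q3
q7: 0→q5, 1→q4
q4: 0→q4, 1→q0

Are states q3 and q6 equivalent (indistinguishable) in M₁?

No

Every state is reachable, so we keep all 8.
Start with accepting vs non-accepting: {q0,q1,q2,q3,q4,q5} | {q6,q7}.
On input 0, block {q0,q1,q2,q3,q4,q5} splits into {q0,q3,q4,q5} and {q1,q2}.
Split {q0,q3,q4,q5} by δ(·,0) → {q3,q4,q5} and {q0}.
Split {q3,q4,q5} by δ(·,1) → {q3,q5} and {q4}.
Refine {q6,q7} on symbol 0: members go to different blocks, giving {q6} and {q7}.
No further refinement is possible. Final partition (6 blocks): {q3,q5} | {q6} | {q1,q2} | {q0} | {q4} | {q7}.
q3 and q6 end up in different blocks, so they are distinguishable. For instance, the string 'ε' is accepted from only q3.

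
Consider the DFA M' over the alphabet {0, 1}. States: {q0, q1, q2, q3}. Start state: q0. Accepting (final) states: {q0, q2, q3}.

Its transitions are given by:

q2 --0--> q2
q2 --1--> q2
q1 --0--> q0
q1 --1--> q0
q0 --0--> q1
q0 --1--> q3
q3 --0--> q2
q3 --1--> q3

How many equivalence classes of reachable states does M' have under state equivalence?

3

Every state is reachable, so we keep all 4.
Initial partition by acceptance: {q0,q2,q3} | {q1}.
On input 0, block {q0,q2,q3} splits into {q2,q3} and {q0}.
No further refinement is possible. Final partition (3 blocks): {q2,q3} | {q1} | {q0}.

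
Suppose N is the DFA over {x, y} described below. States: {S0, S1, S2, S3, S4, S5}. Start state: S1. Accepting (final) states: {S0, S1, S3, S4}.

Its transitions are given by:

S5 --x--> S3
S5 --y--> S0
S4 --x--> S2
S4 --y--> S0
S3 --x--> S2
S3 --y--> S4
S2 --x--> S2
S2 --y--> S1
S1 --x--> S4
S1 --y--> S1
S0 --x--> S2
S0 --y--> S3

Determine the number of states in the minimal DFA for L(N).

3

States {S5} cannot be reached from the start state, so discard them.
Initial partition by acceptance: {S0,S1,S3,S4} | {S2}.
Split {S0,S1,S3,S4} by δ(·,x) → {S0,S3,S4} and {S1}.
The partition is now stable with 3 blocks: {S0,S3,S4} | {S2} | {S1}.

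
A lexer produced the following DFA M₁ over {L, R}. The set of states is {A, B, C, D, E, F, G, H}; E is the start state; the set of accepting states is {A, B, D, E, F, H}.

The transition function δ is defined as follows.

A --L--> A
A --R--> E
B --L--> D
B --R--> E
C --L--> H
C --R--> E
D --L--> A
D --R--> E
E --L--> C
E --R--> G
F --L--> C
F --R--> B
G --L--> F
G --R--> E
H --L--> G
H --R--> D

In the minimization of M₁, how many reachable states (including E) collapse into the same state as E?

1

Every state is reachable, so we keep all 8.
Initial partition by acceptance: {A,B,D,E,F,H} | {C,G}.
Refine {A,B,D,E,F,H} on symbol L: members go to different blocks, giving {A,B,D} and {E,F,H}.
Refine {E,F,H} on symbol R: members go to different blocks, giving {F,H} and {E}.
Stable partition: {A,B,D} | {C,G} | {F,H} | {E} — 4 equivalence classes.
The equivalence class containing E is {E}, of size 1.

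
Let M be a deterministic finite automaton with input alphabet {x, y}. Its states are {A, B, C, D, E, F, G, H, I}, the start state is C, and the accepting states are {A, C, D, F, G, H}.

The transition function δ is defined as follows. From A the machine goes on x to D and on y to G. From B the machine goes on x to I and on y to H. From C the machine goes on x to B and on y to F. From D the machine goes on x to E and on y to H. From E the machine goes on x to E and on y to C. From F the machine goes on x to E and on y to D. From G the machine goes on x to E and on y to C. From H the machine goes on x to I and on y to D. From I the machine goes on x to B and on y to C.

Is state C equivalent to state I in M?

States {A,G} cannot be reached from the start state, so discard them.
P0 = {C,D,F,H} | {B,E,I}.
Stable partition: {C,D,F,H} | {B,E,I} — 2 equivalence classes.
C and I end up in different blocks, so they are distinguishable. For instance, the string 'ε' is accepted from only C.

No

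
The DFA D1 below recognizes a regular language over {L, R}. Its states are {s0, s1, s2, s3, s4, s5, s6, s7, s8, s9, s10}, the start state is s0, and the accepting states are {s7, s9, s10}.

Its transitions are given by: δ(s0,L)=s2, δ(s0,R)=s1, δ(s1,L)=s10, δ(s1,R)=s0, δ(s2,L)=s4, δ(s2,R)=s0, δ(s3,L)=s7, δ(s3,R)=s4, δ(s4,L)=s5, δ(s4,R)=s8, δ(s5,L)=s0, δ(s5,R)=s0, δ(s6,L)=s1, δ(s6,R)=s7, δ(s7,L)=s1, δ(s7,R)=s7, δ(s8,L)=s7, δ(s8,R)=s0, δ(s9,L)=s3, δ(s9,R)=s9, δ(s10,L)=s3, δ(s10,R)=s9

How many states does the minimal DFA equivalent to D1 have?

4

First remove the unreachable states {s6}; 10 states remain.
P0 = {s7,s9,s10} | {s0,s1,s2,s3,s4,s5,s8}.
Refine {s0,s1,s2,s3,s4,s5,s8} on symbol L: members go to different blocks, giving {s0,s2,s4,s5} and {s1,s3,s8}.
Refine {s0,s2,s4,s5} on symbol R: members go to different blocks, giving {s0,s4} and {s2,s5}.
The partition is now stable with 4 blocks: {s7,s9,s10} | {s0,s4} | {s1,s3,s8} | {s2,s5}.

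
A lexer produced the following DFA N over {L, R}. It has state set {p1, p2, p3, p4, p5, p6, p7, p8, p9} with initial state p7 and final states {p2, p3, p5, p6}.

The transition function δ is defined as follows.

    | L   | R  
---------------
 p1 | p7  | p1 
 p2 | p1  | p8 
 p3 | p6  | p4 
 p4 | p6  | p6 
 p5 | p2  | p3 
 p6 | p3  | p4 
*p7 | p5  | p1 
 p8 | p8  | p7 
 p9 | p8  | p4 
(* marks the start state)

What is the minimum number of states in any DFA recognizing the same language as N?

States {p9} cannot be reached from the start state, so discard them.
Start with accepting vs non-accepting: {p2,p3,p5,p6} | {p1,p4,p7,p8}.
On input L, block {p2,p3,p5,p6} splits into {p3,p5,p6} and {p2}.
On input L, block {p3,p5,p6} splits into {p3,p6} and {p5}.
Refine {p1,p4,p7,p8} on symbol L: members go to different blocks, giving {p1,p8} and {p4} and {p7}.
On input L, block {p1,p8} splits into {p1} and {p8}.
No further refinement is possible. Final partition (7 blocks): {p3,p6} | {p1} | {p2} | {p5} | {p4} | {p7} | {p8}.

7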